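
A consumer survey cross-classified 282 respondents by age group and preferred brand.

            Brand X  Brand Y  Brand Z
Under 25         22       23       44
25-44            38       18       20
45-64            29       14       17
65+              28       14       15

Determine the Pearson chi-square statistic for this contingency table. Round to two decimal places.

18.06

Row totals: 89, 76, 60, 57. Column totals: 117, 69, 96. Grand total N = 282.
Expected counts (row total × column total / N):
  Under 25, Brand X: 89×117/282 = 36.926
  Under 25, Brand Y: 89×69/282 = 21.777
  Under 25, Brand Z: 89×96/282 = 30.298
  25-44, Brand X: 76×117/282 = 31.532
  25-44, Brand Y: 76×69/282 = 18.596
  25-44, Brand Z: 76×96/282 = 25.872
  45-64, Brand X: 60×117/282 = 24.894
  45-64, Brand Y: 60×69/282 = 14.681
  45-64, Brand Z: 60×96/282 = 20.426
  65+, Brand X: 57×117/282 = 23.649
  65+, Brand Y: 57×69/282 = 13.947
  65+, Brand Z: 57×96/282 = 19.404
Contributions (O − E)²/E:
  (22 − 36.926)²/36.926 = 6.0333
  (23 − 21.777)²/21.777 = 0.0687
  (44 − 30.298)²/30.298 = 6.1966
  (38 − 31.532)²/31.532 = 1.3267
  (18 − 18.596)²/18.596 = 0.0191
  (20 − 25.872)²/25.872 = 1.3327
  (29 − 24.894)²/24.894 = 0.6772
  (14 − 14.681)²/14.681 = 0.0316
  (17 − 20.426)²/20.426 = 0.5746
  (28 − 23.649)²/23.649 = 0.8005
  (14 − 13.947)²/13.947 = 0.0002
  (15 − 19.404)²/19.404 = 0.9995
χ² = 6.0333 + 0.0687 + 6.1966 + 1.3267 + 0.0191 + 1.3327 + 0.6772 + 0.0316 + 0.5746 + 0.8005 + 0.0002 + 0.9995 = 18.06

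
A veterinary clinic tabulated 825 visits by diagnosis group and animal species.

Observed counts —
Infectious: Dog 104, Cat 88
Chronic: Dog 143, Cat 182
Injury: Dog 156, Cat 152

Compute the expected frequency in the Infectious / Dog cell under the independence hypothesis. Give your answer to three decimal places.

Row total (Infectious) = 192; column total (Dog) = 403; grand total N = 825.
Expected count = (row total × column total) / N = 192 × 403 / 825 = 93.789.

93.789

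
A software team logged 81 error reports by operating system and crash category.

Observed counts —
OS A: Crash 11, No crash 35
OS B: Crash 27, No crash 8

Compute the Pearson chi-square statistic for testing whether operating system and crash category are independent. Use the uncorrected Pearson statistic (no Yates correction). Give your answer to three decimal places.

22.614

Row totals: 46, 35. Column totals: 38, 43. Grand total N = 81.
Expected counts (row total × column total / N):
  OS A, Crash: 46×38/81 = 21.580247
  OS A, No crash: 46×43/81 = 24.419753
  OS B, Crash: 35×38/81 = 16.419753
  OS B, No crash: 35×43/81 = 18.580247
Contributions (O − E)²/E:
  (11 − 21.580247)²/21.580247 = 5.1872
  (35 − 24.419753)²/24.419753 = 4.5841
  (27 − 16.419753)²/16.419753 = 6.8175
  (8 − 18.580247)²/18.580247 = 6.0248
χ² = 5.1872 + 4.5841 + 6.8175 + 6.0248 = 22.614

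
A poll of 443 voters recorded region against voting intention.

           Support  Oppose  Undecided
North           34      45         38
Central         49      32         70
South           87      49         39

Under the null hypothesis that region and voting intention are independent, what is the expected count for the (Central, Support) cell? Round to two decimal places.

Row total (Central) = 151; column total (Support) = 170; grand total N = 443.
Expected count = (row total × column total) / N = 151 × 170 / 443 = 57.95.

57.95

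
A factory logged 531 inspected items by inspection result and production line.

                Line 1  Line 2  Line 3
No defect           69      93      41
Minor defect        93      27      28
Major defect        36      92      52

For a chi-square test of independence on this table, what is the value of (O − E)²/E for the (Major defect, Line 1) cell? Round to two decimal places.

Row total (Major defect) = 180; column total (Line 1) = 198; N = 531.
Expected count E = 180 × 198 / 531 = 67.119.
Contribution = (O − E)²/E = (36 − 67.119)² / 67.119 = 14.43.

14.43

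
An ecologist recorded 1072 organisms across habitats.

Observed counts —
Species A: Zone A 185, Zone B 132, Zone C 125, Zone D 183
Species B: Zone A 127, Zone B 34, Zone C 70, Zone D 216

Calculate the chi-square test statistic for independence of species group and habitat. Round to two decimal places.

Row totals: 625, 447. Column totals: 312, 166, 195, 399. Grand total N = 1072.
Expected counts (row total × column total / N):
  Species A, Zone A: 625×312/1072 = 181.903
  Species A, Zone B: 625×166/1072 = 96.782
  Species A, Zone C: 625×195/1072 = 113.689
  Species A, Zone D: 625×399/1072 = 232.626
  Species B, Zone A: 447×312/1072 = 130.097
  Species B, Zone B: 447×166/1072 = 69.218
  Species B, Zone C: 447×195/1072 = 81.311
  Species B, Zone D: 447×399/1072 = 166.374
Contributions (O − E)²/E:
  (185 − 181.903)²/181.903 = 0.0527
  (132 − 96.782)²/96.782 = 12.8155
  (125 − 113.689)²/113.689 = 1.1253
  (183 − 232.626)²/232.626 = 10.5867
  (127 − 130.097)²/130.097 = 0.0737
  (34 − 69.218)²/69.218 = 17.9189
  (70 − 81.311)²/81.311 = 1.5734
  (216 − 166.374)²/166.374 = 14.8024
χ² = 0.0527 + 12.8155 + 1.1253 + 10.5867 + 0.0737 + 17.9189 + 1.5734 + 14.8024 = 58.95

58.95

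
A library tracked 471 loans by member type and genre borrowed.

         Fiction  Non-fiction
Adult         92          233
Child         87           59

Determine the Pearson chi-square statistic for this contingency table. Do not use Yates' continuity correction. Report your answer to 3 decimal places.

Row totals: 325, 146. Column totals: 179, 292. Grand total N = 471.
Expected counts (row total × column total / N):
  Adult, Fiction: 325×179/471 = 123.5138
  Adult, Non-fiction: 325×292/471 = 201.4862
  Child, Fiction: 146×179/471 = 55.4862
  Child, Non-fiction: 146×292/471 = 90.5138
Contributions (O − E)²/E:
  (92 − 123.5138)²/123.5138 = 8.0406
  (233 − 201.4862)²/201.4862 = 4.9290
  (87 − 55.4862)²/55.4862 = 17.8985
  (59 − 90.5138)²/90.5138 = 10.9720
χ² = 8.0406 + 4.9290 + 17.8985 + 10.9720 = 41.840

41.840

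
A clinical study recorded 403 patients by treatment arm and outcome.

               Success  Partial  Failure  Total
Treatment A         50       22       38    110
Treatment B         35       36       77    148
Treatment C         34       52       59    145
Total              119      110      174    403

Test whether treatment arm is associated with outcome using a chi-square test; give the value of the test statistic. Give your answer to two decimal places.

24.31

Grand total N = 403.
Expected counts (row total × column total / N):
  Treatment A, Success: 110×119/403 = 32.481
  Treatment A, Partial: 110×110/403 = 30.025
  Treatment A, Failure: 110×174/403 = 47.494
  Treatment B, Success: 148×119/403 = 43.702
  Treatment B, Partial: 148×110/403 = 40.397
  Treatment B, Failure: 148×174/403 = 63.901
  Treatment C, Success: 145×119/403 = 42.816
  Treatment C, Partial: 145×110/403 = 39.578
  Treatment C, Failure: 145×174/403 = 62.605
Contributions (O − E)²/E:
  (50 − 32.481)²/32.481 = 9.4491
  (22 − 30.025)²/30.025 = 2.1449
  (38 − 47.494)²/47.494 = 1.8978
  (35 − 43.702)²/43.702 = 1.7328
  (36 − 40.397)²/40.397 = 0.4786
  (77 − 63.901)²/63.901 = 2.6852
  (34 − 42.816)²/42.816 = 1.8153
  (52 − 39.578)²/39.578 = 3.8988
  (59 − 62.605)²/62.605 = 0.2076
χ² = 9.4491 + 2.1449 + 1.8978 + 1.7328 + 0.4786 + 2.6852 + 1.8153 + 3.8988 + 0.2076 = 24.31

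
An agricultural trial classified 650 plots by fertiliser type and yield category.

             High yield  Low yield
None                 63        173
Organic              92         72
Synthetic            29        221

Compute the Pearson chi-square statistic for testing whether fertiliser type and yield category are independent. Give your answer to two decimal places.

97.10

Row totals: 236, 164, 250. Column totals: 184, 466. Grand total N = 650.
Expected counts (row total × column total / N):
  None, High yield: 236×184/650 = 66.806
  None, Low yield: 236×466/650 = 169.194
  Organic, High yield: 164×184/650 = 46.425
  Organic, Low yield: 164×466/650 = 117.575
  Synthetic, High yield: 250×184/650 = 70.769
  Synthetic, Low yield: 250×466/650 = 179.231
Contributions (O − E)²/E:
  (63 − 66.806)²/66.806 = 0.2168
  (173 − 169.194)²/169.194 = 0.0856
  (92 − 46.425)²/46.425 = 44.7406
  (72 − 117.575)²/117.575 = 17.6660
  (29 − 70.769)²/70.769 = 24.6527
  (221 − 179.231)²/179.231 = 9.7341
χ² = 0.2168 + 0.0856 + 44.7406 + 17.6660 + 24.6527 + 9.7341 = 97.10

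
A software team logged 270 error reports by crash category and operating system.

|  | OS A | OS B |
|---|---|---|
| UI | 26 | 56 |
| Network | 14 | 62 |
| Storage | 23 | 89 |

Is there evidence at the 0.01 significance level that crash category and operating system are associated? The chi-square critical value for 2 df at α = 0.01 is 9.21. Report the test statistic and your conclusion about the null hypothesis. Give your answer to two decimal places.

Row totals: 82, 76, 112. Column totals: 63, 207. Grand total N = 270.
Expected counts (row total × column total / N):
  UI, OS A: 82×63/270 = 19.133
  UI, OS B: 82×207/270 = 62.867
  Network, OS A: 76×63/270 = 17.733
  Network, OS B: 76×207/270 = 58.267
  Storage, OS A: 112×63/270 = 26.133
  Storage, OS B: 112×207/270 = 85.867
Contributions (O − E)²/E:
  (26 − 19.133)²/19.133 = 2.4646
  (56 − 62.867)²/62.867 = 0.7501
  (14 − 17.733)²/17.733 = 0.7858
  (62 − 58.267)²/58.267 = 0.2392
  (23 − 26.133)²/26.133 = 0.3756
  (89 − 85.867)²/85.867 = 0.1143
χ² = 2.4646 + 0.7501 + 0.7858 + 0.2392 + 0.3756 + 0.1143 = 4.73
df = (3−1)(2−1) = 2. Since 4.73 < 9.21, fail to reject the null hypothesis of independence at α = 0.01.

4.73; fail to reject H₀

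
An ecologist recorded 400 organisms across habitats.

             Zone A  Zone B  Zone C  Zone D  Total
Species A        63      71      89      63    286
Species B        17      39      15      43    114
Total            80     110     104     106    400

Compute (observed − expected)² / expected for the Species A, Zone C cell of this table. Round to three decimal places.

2.882

Row total (Species A) = 286; column total (Zone C) = 104; N = 400.
Expected count E = 286 × 104 / 400 = 74.3600.
Contribution = (O − E)²/E = (89 − 74.3600)² / 74.3600 = 2.882.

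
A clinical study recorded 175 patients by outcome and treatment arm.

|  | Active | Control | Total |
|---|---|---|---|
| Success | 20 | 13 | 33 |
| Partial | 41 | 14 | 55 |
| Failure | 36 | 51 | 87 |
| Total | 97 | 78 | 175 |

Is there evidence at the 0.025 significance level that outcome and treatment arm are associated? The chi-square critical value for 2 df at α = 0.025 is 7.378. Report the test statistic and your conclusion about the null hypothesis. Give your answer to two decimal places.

15.44; reject H₀

Grand total N = 175.
Expected counts (row total × column total / N):
  Success, Active: 33×97/175 = 18.291
  Success, Control: 33×78/175 = 14.709
  Partial, Active: 55×97/175 = 30.486
  Partial, Control: 55×78/175 = 24.514
  Failure, Active: 87×97/175 = 48.223
  Failure, Control: 87×78/175 = 38.777
Contributions (O − E)²/E:
  (20 − 18.291)²/18.291 = 0.1597
  (13 − 14.709)²/14.709 = 0.1986
  (41 − 30.486)²/30.486 = 3.6261
  (14 − 24.514)²/24.514 = 4.5094
  (36 − 48.223)²/48.223 = 3.0981
  (51 − 38.777)²/38.777 = 3.8528
χ² = 0.1597 + 0.1986 + 3.6261 + 4.5094 + 3.0981 + 3.8528 = 15.44
df = (3−1)(2−1) = 2. Since 15.44 > 7.378, reject the null hypothesis of independence at α = 0.025.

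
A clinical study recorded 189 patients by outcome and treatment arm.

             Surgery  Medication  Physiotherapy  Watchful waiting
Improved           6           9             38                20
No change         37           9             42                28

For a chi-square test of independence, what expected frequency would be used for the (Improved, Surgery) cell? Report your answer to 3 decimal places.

Row total (Improved) = 73; column total (Surgery) = 43; grand total N = 189.
Expected count = (row total × column total) / N = 73 × 43 / 189 = 16.608.

16.608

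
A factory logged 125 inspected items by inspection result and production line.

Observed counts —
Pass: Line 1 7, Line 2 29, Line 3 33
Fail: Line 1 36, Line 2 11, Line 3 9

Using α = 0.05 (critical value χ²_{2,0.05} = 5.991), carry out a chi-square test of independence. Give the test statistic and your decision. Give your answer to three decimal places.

Row totals: 69, 56. Column totals: 43, 40, 42. Grand total N = 125.
Expected counts (row total × column total / N):
  Pass, Line 1: 69×43/125 = 23.7360
  Pass, Line 2: 69×40/125 = 22.0800
  Pass, Line 3: 69×42/125 = 23.1840
  Fail, Line 1: 56×43/125 = 19.2640
  Fail, Line 2: 56×40/125 = 17.9200
  Fail, Line 3: 56×42/125 = 18.8160
Contributions (O − E)²/E:
  (7 − 23.7360)²/23.7360 = 11.8004
  (29 − 22.0800)²/22.0800 = 2.1688
  (33 − 23.1840)²/23.1840 = 4.1560
  (36 − 19.2640)²/19.2640 = 14.5397
  (11 − 17.9200)²/17.9200 = 2.6722
  (9 − 18.8160)²/18.8160 = 5.1208
χ² = 11.8004 + 2.1688 + 4.1560 + 14.5397 + 2.6722 + 5.1208 = 40.458
df = (2−1)(3−1) = 2. Since 40.458 > 5.991, reject the null hypothesis of independence at α = 0.05.

40.458; reject H₀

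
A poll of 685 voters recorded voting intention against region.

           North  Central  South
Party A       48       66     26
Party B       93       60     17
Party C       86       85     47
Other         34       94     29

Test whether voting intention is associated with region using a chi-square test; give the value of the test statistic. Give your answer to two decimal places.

45.10

Row totals: 140, 170, 218, 157. Column totals: 261, 305, 119. Grand total N = 685.
Expected counts (row total × column total / N):
  Party A, North: 140×261/685 = 53.343
  Party A, Central: 140×305/685 = 62.336
  Party A, South: 140×119/685 = 24.321
  Party B, North: 170×261/685 = 64.774
  Party B, Central: 170×305/685 = 75.693
  Party B, South: 170×119/685 = 29.533
  Party C, North: 218×261/685 = 83.063
  Party C, Central: 218×305/685 = 97.066
  Party C, South: 218×119/685 = 37.872
  Other, North: 157×261/685 = 59.820
  Other, Central: 157×305/685 = 69.905
  Other, South: 157×119/685 = 27.274
Contributions (O − E)²/E:
  (48 − 53.343)²/53.343 = 0.5352
  (66 − 62.336)²/62.336 = 0.2154
  (26 − 24.321)²/24.321 = 0.1159
  (93 − 64.774)²/64.774 = 12.2998
  (60 − 75.693)²/75.693 = 3.2535
  (17 − 29.533)²/29.533 = 5.3187
  (86 − 83.063)²/83.063 = 0.1038
  (85 − 97.066)²/97.066 = 1.4999
  (47 − 37.872)²/37.872 = 2.2001
  (34 − 59.820)²/59.820 = 11.1446
  (94 − 69.905)²/69.905 = 8.3051
  (29 − 27.274)²/27.274 = 0.1092
χ² = 0.5352 + 0.2154 + 0.1159 + 12.2998 + 3.2535 + 5.3187 + 0.1038 + 1.4999 + 2.2001 + 11.1446 + 8.3051 + 0.1092 = 45.10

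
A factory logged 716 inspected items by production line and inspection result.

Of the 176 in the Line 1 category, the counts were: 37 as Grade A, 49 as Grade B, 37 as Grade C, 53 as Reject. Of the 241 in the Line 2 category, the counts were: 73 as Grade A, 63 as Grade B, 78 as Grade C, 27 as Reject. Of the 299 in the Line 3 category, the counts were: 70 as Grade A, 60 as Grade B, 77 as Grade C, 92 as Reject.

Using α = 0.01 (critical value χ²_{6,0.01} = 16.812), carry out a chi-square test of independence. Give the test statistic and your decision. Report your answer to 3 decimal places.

Row totals: 176, 241, 299. Column totals: 180, 172, 192, 172. Grand total N = 716.
Expected counts (row total × column total / N):
  Line 1, Grade A: 176×180/716 = 44.2458
  Line 1, Grade B: 176×172/716 = 42.2793
  Line 1, Grade C: 176×192/716 = 47.1955
  Line 1, Reject: 176×172/716 = 42.2793
  Line 2, Grade A: 241×180/716 = 60.5866
  Line 2, Grade B: 241×172/716 = 57.8939
  Line 2, Grade C: 241×192/716 = 64.6257
  Line 2, Reject: 241×172/716 = 57.8939
  Line 3, Grade A: 299×180/716 = 75.1676
  Line 3, Grade B: 299×172/716 = 71.8268
  Line 3, Grade C: 299×192/716 = 80.1788
  Line 3, Reject: 299×172/716 = 71.8268
Contributions (O − E)²/E:
  (37 − 44.2458)²/44.2458 = 1.1866
  (49 − 42.2793)²/42.2793 = 1.0683
  (37 − 47.1955)²/47.1955 = 2.2025
  (53 − 42.2793)²/42.2793 = 2.7184
  (73 − 60.5866)²/60.5866 = 2.5433
  (63 − 57.8939)²/57.8939 = 0.4503
  (78 − 64.6257)²/64.6257 = 2.7678
  (27 − 57.8939)²/57.8939 = 16.4859
  (70 − 75.1676)²/75.1676 = 0.3553
  (60 − 71.8268)²/71.8268 = 1.9474
  (77 − 80.1788)²/80.1788 = 0.1260
  (92 − 71.8268)²/71.8268 = 5.6658
χ² = 1.1866 + 1.0683 + 2.2025 + 2.7184 + 2.5433 + 0.4503 + 2.7678 + 16.4859 + 0.3553 + 1.9474 + 0.1260 + 5.6658 = 37.518
df = (3−1)(4−1) = 6. Since 37.518 > 16.812, reject the null hypothesis of independence at α = 0.01.

37.518; reject H₀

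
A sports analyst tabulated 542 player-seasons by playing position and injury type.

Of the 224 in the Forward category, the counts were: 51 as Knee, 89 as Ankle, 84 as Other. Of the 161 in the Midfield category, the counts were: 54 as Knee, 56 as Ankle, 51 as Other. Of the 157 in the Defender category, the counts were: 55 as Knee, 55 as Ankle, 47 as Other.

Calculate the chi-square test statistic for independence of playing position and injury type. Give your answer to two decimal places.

8.61

Row totals: 224, 161, 157. Column totals: 160, 200, 182. Grand total N = 542.
Expected counts (row total × column total / N):
  Forward, Knee: 224×160/542 = 66.125
  Forward, Ankle: 224×200/542 = 82.657
  Forward, Other: 224×182/542 = 75.218
  Midfield, Knee: 161×160/542 = 47.528
  Midfield, Ankle: 161×200/542 = 59.410
  Midfield, Other: 161×182/542 = 54.063
  Defender, Knee: 157×160/542 = 46.347
  Defender, Ankle: 157×200/542 = 57.934
  Defender, Other: 157×182/542 = 52.720
Contributions (O − E)²/E:
  (51 − 66.125)²/66.125 = 3.4596
  (89 − 82.657)²/82.657 = 0.4868
  (84 − 75.218)²/75.218 = 1.0253
  (54 − 47.528)²/47.528 = 0.8813
  (56 − 59.410)²/59.410 = 0.1957
  (51 − 54.063)²/54.063 = 0.1735
  (55 − 46.347)²/46.347 = 1.6155
  (55 − 57.934)²/57.934 = 0.1486
  (47 − 52.720)²/52.720 = 0.6206
χ² = 3.4596 + 0.4868 + 1.0253 + 0.8813 + 0.1957 + 0.1735 + 1.6155 + 0.1486 + 0.6206 = 8.61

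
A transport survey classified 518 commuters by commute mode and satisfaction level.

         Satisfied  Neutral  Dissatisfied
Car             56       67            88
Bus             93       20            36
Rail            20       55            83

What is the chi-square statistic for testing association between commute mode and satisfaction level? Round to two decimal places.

93.19

Row totals: 211, 149, 158. Column totals: 169, 142, 207. Grand total N = 518.
Expected counts (row total × column total / N):
  Car, Satisfied: 211×169/518 = 68.840
  Car, Neutral: 211×142/518 = 57.842
  Car, Dissatisfied: 211×207/518 = 84.319
  Bus, Satisfied: 149×169/518 = 48.612
  Bus, Neutral: 149×142/518 = 40.846
  Bus, Dissatisfied: 149×207/518 = 59.542
  Rail, Satisfied: 158×169/518 = 51.548
  Rail, Neutral: 158×142/518 = 43.313
  Rail, Dissatisfied: 158×207/518 = 63.139
Contributions (O − E)²/E:
  (56 − 68.840)²/68.840 = 2.3949
  (67 − 57.842)²/57.842 = 1.4500
  (88 − 84.319)²/84.319 = 0.1607
  (93 − 48.612)²/48.612 = 40.5310
  (20 − 40.846)²/40.846 = 10.6389
  (36 − 59.542)²/59.542 = 9.3081
  (20 − 51.548)²/51.548 = 19.3078
  (55 − 43.313)²/43.313 = 3.1535
  (83 − 63.139)²/63.139 = 6.2475
χ² = 2.3949 + 1.4500 + 0.1607 + 40.5310 + 10.6389 + 9.3081 + 19.3078 + 3.1535 + 6.2475 = 93.19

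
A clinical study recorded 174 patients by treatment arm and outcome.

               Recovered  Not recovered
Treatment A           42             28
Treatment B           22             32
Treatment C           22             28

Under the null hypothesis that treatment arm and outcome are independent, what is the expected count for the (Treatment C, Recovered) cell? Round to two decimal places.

Row total (Treatment C) = 50; column total (Recovered) = 86; grand total N = 174.
Expected count = (row total × column total) / N = 50 × 86 / 174 = 24.71.

24.71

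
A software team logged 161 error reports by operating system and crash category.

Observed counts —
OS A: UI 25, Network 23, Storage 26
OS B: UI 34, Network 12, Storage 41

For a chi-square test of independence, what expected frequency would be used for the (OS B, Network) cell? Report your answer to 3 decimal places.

Row total (OS B) = 87; column total (Network) = 35; grand total N = 161.
Expected count = (row total × column total) / N = 87 × 35 / 161 = 18.913.

18.913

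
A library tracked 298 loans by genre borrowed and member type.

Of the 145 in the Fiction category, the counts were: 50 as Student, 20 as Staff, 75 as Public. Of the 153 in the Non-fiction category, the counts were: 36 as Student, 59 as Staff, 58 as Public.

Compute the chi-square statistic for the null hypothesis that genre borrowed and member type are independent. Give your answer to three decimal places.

Row totals: 145, 153. Column totals: 86, 79, 133. Grand total N = 298.
Expected counts (row total × column total / N):
  Fiction, Student: 145×86/298 = 41.8456
  Fiction, Staff: 145×79/298 = 38.4396
  Fiction, Public: 145×133/298 = 64.7148
  Non-fiction, Student: 153×86/298 = 44.1544
  Non-fiction, Staff: 153×79/298 = 40.5604
  Non-fiction, Public: 153×133/298 = 68.2852
Contributions (O − E)²/E:
  (50 − 41.8456)²/41.8456 = 1.5890
  (20 − 38.4396)²/38.4396 = 8.8455
  (75 − 64.7148)²/64.7148 = 1.6346
  (36 − 44.1544)²/44.1544 = 1.5059
  (59 − 40.5604)²/40.5604 = 8.3830
  (58 − 68.2852)²/68.2852 = 1.5492
χ² = 1.5890 + 8.8455 + 1.6346 + 1.5059 + 8.3830 + 1.5492 = 23.507

23.507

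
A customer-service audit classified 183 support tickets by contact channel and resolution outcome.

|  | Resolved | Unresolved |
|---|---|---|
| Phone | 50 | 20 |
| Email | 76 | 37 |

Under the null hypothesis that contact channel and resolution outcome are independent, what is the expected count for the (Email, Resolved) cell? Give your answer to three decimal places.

77.803

Row total (Email) = 113; column total (Resolved) = 126; grand total N = 183.
Expected count = (row total × column total) / N = 113 × 126 / 183 = 77.803.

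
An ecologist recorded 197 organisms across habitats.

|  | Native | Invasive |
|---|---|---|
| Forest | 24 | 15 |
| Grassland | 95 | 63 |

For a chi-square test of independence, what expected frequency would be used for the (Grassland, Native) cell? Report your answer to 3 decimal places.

Row total (Grassland) = 158; column total (Native) = 119; grand total N = 197.
Expected count = (row total × column total) / N = 158 × 119 / 197 = 95.442.

95.442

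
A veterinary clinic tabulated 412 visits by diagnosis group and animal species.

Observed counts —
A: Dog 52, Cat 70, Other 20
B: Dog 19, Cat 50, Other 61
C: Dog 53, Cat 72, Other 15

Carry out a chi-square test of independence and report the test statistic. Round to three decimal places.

Row totals: 142, 130, 140. Column totals: 124, 192, 96. Grand total N = 412.
Expected counts (row total × column total / N):
  A, Dog: 142×124/412 = 42.7379
  A, Cat: 142×192/412 = 66.1748
  A, Other: 142×96/412 = 33.0874
  B, Dog: 130×124/412 = 39.1262
  B, Cat: 130×192/412 = 60.5825
  B, Other: 130×96/412 = 30.2913
  C, Dog: 140×124/412 = 42.1359
  C, Cat: 140×192/412 = 65.2427
  C, Other: 140×96/412 = 32.6214
Contributions (O − E)²/E:
  (52 − 42.7379)²/42.7379 = 2.0073
  (70 − 66.1748)²/66.1748 = 0.2211
  (20 − 33.0874)²/33.0874 = 5.1766
  (19 − 39.1262)²/39.1262 = 10.3528
  (50 − 60.5825)²/60.5825 = 1.8485
  (61 − 30.2913)²/30.2913 = 31.1319
  (53 − 42.1359)²/42.1359 = 2.8011
  (72 − 65.2427)²/65.2427 = 0.6999
  (15 − 32.6214)²/32.6214 = 9.5187
χ² = 2.0073 + 0.2211 + 5.1766 + 10.3528 + 1.8485 + 31.1319 + 2.8011 + 0.6999 + 9.5187 = 63.758

63.758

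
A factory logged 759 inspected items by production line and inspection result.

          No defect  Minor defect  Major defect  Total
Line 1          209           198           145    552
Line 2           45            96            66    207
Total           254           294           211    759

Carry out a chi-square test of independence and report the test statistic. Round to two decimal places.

17.69

Grand total N = 759.
Expected counts (row total × column total / N):
  Line 1, No defect: 552×254/759 = 184.727
  Line 1, Minor defect: 552×294/759 = 213.818
  Line 1, Major defect: 552×211/759 = 153.455
  Line 2, No defect: 207×254/759 = 69.273
  Line 2, Minor defect: 207×294/759 = 80.182
  Line 2, Major defect: 207×211/759 = 57.545
Contributions (O − E)²/E:
  (209 − 184.727)²/184.727 = 3.1895
  (198 − 213.818)²/213.818 = 1.1702
  (145 − 153.455)²/153.455 = 0.4659
  (45 − 69.273)²/69.273 = 8.5052
  (96 − 80.182)²/80.182 = 3.1205
  (66 − 57.545)²/57.545 = 1.2423
χ² = 3.1895 + 1.1702 + 0.4659 + 8.5052 + 3.1205 + 1.2423 = 17.69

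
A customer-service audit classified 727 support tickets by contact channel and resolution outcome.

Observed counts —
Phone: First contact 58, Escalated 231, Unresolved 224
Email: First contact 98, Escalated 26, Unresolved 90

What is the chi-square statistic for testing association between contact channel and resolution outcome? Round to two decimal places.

129.98

Row totals: 513, 214. Column totals: 156, 257, 314. Grand total N = 727.
Expected counts (row total × column total / N):
  Phone, First contact: 513×156/727 = 110.080
  Phone, Escalated: 513×257/727 = 181.349
  Phone, Unresolved: 513×314/727 = 221.571
  Email, First contact: 214×156/727 = 45.920
  Email, Escalated: 214×257/727 = 75.651
  Email, Unresolved: 214×314/727 = 92.429
Contributions (O − E)²/E:
  (58 − 110.080)²/110.080 = 24.6396
  (231 − 181.349)²/181.349 = 13.5938
  (224 − 221.571)²/221.571 = 0.0266
  (98 − 45.920)²/45.920 = 59.0663
  (26 − 75.651)²/75.651 = 32.5868
  (90 − 92.429)²/92.429 = 0.0638
χ² = 24.6396 + 13.5938 + 0.0266 + 59.0663 + 32.5868 + 0.0638 = 129.98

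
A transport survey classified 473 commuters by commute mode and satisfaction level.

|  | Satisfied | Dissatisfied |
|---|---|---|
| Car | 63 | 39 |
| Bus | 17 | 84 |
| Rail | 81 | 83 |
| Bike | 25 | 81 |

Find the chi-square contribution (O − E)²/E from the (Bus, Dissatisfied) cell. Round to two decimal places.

Row total (Bus) = 101; column total (Dissatisfied) = 287; N = 473.
Expected count E = 101 × 287 / 473 = 61.283.
Contribution = (O − E)²/E = (84 − 61.283)² / 61.283 = 8.42.

8.42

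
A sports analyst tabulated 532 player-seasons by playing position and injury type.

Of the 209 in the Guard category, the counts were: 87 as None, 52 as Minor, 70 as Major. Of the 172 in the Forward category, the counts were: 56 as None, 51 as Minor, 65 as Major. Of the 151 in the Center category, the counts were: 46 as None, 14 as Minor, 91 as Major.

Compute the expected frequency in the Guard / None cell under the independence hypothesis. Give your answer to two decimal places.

Row total (Guard) = 209; column total (None) = 189; grand total N = 532.
Expected count = (row total × column total) / N = 209 × 189 / 532 = 74.25.

74.25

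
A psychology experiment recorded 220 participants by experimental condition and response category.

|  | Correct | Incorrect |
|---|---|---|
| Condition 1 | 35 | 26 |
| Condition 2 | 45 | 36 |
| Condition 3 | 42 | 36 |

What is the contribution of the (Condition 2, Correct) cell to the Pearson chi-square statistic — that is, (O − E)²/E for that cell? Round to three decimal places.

Row total (Condition 2) = 81; column total (Correct) = 122; N = 220.
Expected count E = 81 × 122 / 220 = 44.9182.
Contribution = (O − E)²/E = (45 − 44.9182)² / 44.9182 = 0.000.

0.000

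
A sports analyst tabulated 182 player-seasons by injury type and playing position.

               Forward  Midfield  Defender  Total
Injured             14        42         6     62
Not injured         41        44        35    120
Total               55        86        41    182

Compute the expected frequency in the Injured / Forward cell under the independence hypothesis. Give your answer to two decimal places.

18.74

Row total (Injured) = 62; column total (Forward) = 55; grand total N = 182.
Expected count = (row total × column total) / N = 62 × 55 / 182 = 18.74.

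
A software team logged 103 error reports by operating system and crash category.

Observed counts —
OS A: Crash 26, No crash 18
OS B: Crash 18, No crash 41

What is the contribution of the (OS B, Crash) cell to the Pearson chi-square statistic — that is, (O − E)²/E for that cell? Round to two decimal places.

2.06

Row total (OS B) = 59; column total (Crash) = 44; N = 103.
Expected count E = 59 × 44 / 103 = 25.204.
Contribution = (O − E)²/E = (18 − 25.204)² / 25.204 = 2.06.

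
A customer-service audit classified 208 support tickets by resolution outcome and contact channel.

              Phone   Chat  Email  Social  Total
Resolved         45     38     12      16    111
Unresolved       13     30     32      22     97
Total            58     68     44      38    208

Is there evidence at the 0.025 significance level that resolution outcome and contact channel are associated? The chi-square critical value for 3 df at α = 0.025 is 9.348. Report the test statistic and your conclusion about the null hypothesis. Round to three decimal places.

27.818; reject H₀

Grand total N = 208.
Expected counts (row total × column total / N):
  Resolved, Phone: 111×58/208 = 30.9519
  Resolved, Chat: 111×68/208 = 36.2885
  Resolved, Email: 111×44/208 = 23.4808
  Resolved, Social: 111×38/208 = 20.2788
  Unresolved, Phone: 97×58/208 = 27.0481
  Unresolved, Chat: 97×68/208 = 31.7115
  Unresolved, Email: 97×44/208 = 20.5192
  Unresolved, Social: 97×38/208 = 17.7212
Contributions (O − E)²/E:
  (45 − 30.9519)²/30.9519 = 6.3760
  (38 − 36.2885)²/36.2885 = 0.0807
  (12 − 23.4808)²/23.4808 = 5.6135
  (16 − 20.2788)²/20.2788 = 0.9028
  (13 − 27.0481)²/27.0481 = 7.2962
  (30 − 31.7115)²/31.7115 = 0.0924
  (32 − 20.5192)²/20.5192 = 6.4237
  (22 − 17.7212)²/17.7212 = 1.0331
χ² = 6.3760 + 0.0807 + 5.6135 + 0.9028 + 7.2962 + 0.0924 + 6.4237 + 1.0331 = 27.818
df = (2−1)(4−1) = 3. Since 27.818 > 9.348, reject the null hypothesis of independence at α = 0.025.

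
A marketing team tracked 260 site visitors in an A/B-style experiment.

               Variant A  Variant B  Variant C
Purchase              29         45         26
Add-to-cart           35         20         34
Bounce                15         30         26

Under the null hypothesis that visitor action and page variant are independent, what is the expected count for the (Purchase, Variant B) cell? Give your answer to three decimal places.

Row total (Purchase) = 100; column total (Variant B) = 95; grand total N = 260.
Expected count = (row total × column total) / N = 100 × 95 / 260 = 36.538.

36.538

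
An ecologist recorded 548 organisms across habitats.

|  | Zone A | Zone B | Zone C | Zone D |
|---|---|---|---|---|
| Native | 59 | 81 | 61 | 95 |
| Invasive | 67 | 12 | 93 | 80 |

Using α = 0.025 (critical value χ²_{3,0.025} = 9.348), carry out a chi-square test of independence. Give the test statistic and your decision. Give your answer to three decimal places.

Row totals: 296, 252. Column totals: 126, 93, 154, 175. Grand total N = 548.
Expected counts (row total × column total / N):
  Native, Zone A: 296×126/548 = 68.0584
  Native, Zone B: 296×93/548 = 50.2336
  Native, Zone C: 296×154/548 = 83.1825
  Native, Zone D: 296×175/548 = 94.5255
  Invasive, Zone A: 252×126/548 = 57.9416
  Invasive, Zone B: 252×93/548 = 42.7664
  Invasive, Zone C: 252×154/548 = 70.8175
  Invasive, Zone D: 252×175/548 = 80.4745
Contributions (O − E)²/E:
  (59 − 68.0584)²/68.0584 = 1.2057
  (81 − 50.2336)²/50.2336 = 18.8434
  (61 − 83.1825)²/83.1825 = 5.9155
  (95 − 94.5255)²/94.5255 = 0.0024
  (67 − 57.9416)²/57.9416 = 1.4162
  (12 − 42.7664)²/42.7664 = 22.1335
  (93 − 70.8175)²/70.8175 = 6.9483
  (80 − 80.4745)²/80.4745 = 0.0028
χ² = 1.2057 + 18.8434 + 5.9155 + 0.0024 + 1.4162 + 22.1335 + 6.9483 + 0.0028 = 56.468
df = (2−1)(4−1) = 3. Since 56.468 > 9.348, reject the null hypothesis of independence at α = 0.025.

56.468; reject H₀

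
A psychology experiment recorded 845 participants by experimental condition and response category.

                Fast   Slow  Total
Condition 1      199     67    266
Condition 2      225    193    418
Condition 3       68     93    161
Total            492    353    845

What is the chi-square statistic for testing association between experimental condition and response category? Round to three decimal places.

50.332

Grand total N = 845.
Expected counts (row total × column total / N):
  Condition 1, Fast: 266×492/845 = 154.8781
  Condition 1, Slow: 266×353/845 = 111.1219
  Condition 2, Fast: 418×492/845 = 243.3799
  Condition 2, Slow: 418×353/845 = 174.6201
  Condition 3, Fast: 161×492/845 = 93.7420
  Condition 3, Slow: 161×353/845 = 67.2580
Contributions (O − E)²/E:
  (199 − 154.8781)²/154.8781 = 12.5695
  (67 − 111.1219)²/111.1219 = 17.5190
  (225 − 243.3799)²/243.3799 = 1.3880
  (193 − 174.6201)²/174.6201 = 1.9346
  (68 − 93.7420)²/93.7420 = 7.0689
  (93 − 67.2580)²/67.2580 = 9.8524
χ² = 12.5695 + 17.5190 + 1.3880 + 1.9346 + 7.0689 + 9.8524 = 50.332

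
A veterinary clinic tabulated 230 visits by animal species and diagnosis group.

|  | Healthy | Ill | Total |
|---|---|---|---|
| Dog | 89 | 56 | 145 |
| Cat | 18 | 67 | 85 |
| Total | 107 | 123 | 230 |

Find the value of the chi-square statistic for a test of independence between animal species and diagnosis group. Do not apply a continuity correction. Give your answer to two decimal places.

Grand total N = 230.
Expected counts (row total × column total / N):
  Dog, Healthy: 145×107/230 = 67.457
  Dog, Ill: 145×123/230 = 77.543
  Cat, Healthy: 85×107/230 = 39.543
  Cat, Ill: 85×123/230 = 45.457
Contributions (O − E)²/E:
  (89 − 67.457)²/67.457 = 6.8800
  (56 − 77.543)²/77.543 = 5.9851
  (18 − 39.543)²/39.543 = 11.7366
  (67 − 45.457)²/45.457 = 10.2097
χ² = 6.8800 + 5.9851 + 11.7366 + 10.2097 = 34.81

34.81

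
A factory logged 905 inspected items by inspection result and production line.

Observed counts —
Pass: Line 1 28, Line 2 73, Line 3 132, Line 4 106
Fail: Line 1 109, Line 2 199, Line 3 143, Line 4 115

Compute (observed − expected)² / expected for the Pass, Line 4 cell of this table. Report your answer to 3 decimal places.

Row total (Pass) = 339; column total (Line 4) = 221; N = 905.
Expected count E = 339 × 221 / 905 = 82.7834.
Contribution = (O − E)²/E = (106 − 82.7834)² / 82.7834 = 6.511.

6.511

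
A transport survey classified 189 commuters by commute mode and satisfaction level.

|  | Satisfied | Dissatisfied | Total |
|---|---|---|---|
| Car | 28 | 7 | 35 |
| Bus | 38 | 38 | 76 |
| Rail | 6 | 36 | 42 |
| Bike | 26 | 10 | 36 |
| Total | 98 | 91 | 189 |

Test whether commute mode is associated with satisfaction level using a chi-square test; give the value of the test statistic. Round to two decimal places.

Grand total N = 189.
Expected counts (row total × column total / N):
  Car, Satisfied: 35×98/189 = 18.148
  Car, Dissatisfied: 35×91/189 = 16.852
  Bus, Satisfied: 76×98/189 = 39.407
  Bus, Dissatisfied: 76×91/189 = 36.593
  Rail, Satisfied: 42×98/189 = 21.778
  Rail, Dissatisfied: 42×91/189 = 20.222
  Bike, Satisfied: 36×98/189 = 18.667
  Bike, Dissatisfied: 36×91/189 = 17.333
Contributions (O − E)²/E:
  (28 − 18.148)²/18.148 = 5.3484
  (7 − 16.852)²/16.852 = 5.7597
  (38 − 39.407)²/39.407 = 0.0502
  (38 − 36.593)²/36.593 = 0.0541
  (6 − 21.778)²/21.778 = 11.4310
  (36 − 20.222)²/20.222 = 12.3106
  (26 − 18.667)²/18.667 = 2.8806
  (10 − 17.333)²/17.333 = 3.1023
χ² = 5.3484 + 5.7597 + 0.0502 + 0.0541 + 11.4310 + 12.3106 + 2.8806 + 3.1023 = 40.94

40.94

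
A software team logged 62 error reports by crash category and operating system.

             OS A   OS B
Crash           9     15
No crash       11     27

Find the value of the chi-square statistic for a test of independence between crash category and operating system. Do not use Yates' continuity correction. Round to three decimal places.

Row totals: 24, 38. Column totals: 20, 42. Grand total N = 62.
Expected counts (row total × column total / N):
  Crash, OS A: 24×20/62 = 7.7419
  Crash, OS B: 24×42/62 = 16.2581
  No crash, OS A: 38×20/62 = 12.2581
  No crash, OS B: 38×42/62 = 25.7419
Contributions (O − E)²/E:
  (9 − 7.7419)²/7.7419 = 0.2044
  (15 − 16.2581)²/16.2581 = 0.0974
  (11 − 12.2581)²/12.2581 = 0.1291
  (27 − 25.7419)²/25.7419 = 0.0615
χ² = 0.2044 + 0.0974 + 0.1291 + 0.0615 = 0.492

0.492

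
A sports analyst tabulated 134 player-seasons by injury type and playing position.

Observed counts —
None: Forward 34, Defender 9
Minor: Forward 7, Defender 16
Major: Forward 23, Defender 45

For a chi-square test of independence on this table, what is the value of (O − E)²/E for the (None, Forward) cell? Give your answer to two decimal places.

Row total (None) = 43; column total (Forward) = 64; N = 134.
Expected count E = 43 × 64 / 134 = 20.537.
Contribution = (O − E)²/E = (34 − 20.537)² / 20.537 = 8.83.

8.83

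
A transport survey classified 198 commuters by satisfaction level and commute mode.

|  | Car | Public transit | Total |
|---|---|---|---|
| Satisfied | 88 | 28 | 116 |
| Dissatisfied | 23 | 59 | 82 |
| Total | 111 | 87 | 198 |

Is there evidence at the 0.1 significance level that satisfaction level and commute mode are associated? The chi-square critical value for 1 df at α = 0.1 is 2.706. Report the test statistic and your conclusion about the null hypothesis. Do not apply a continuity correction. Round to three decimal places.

Grand total N = 198.
Expected counts (row total × column total / N):
  Satisfied, Car: 116×111/198 = 65.0303
  Satisfied, Public transit: 116×87/198 = 50.9697
  Dissatisfied, Car: 82×111/198 = 45.9697
  Dissatisfied, Public transit: 82×87/198 = 36.0303
Contributions (O − E)²/E:
  (88 − 65.0303)²/65.0303 = 8.1133
  (28 − 50.9697)²/50.9697 = 10.3514
  (23 − 45.9697)²/45.9697 = 11.4773
  (59 − 36.0303)²/36.0303 = 14.6434
χ² = 8.1133 + 10.3514 + 11.4773 + 14.6434 = 44.585
df = (2−1)(2−1) = 1. Since 44.585 > 2.706, reject the null hypothesis of independence at α = 0.1.

44.585; reject H₀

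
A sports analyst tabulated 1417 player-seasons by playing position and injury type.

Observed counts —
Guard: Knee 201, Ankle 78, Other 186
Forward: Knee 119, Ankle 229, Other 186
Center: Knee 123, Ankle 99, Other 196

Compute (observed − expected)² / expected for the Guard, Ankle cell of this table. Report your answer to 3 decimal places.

22.897

Row total (Guard) = 465; column total (Ankle) = 406; N = 1417.
Expected count E = 465 × 406 / 1417 = 133.2322.
Contribution = (O − E)²/E = (78 − 133.2322)² / 133.2322 = 22.897.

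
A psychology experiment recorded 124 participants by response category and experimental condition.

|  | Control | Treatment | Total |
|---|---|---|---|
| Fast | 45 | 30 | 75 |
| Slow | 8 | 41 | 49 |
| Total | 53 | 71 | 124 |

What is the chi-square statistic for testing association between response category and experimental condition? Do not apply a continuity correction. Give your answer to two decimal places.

23.10

Grand total N = 124.
Expected counts (row total × column total / N):
  Fast, Control: 75×53/124 = 32.056
  Fast, Treatment: 75×71/124 = 42.944
  Slow, Control: 49×53/124 = 20.944
  Slow, Treatment: 49×71/124 = 28.056
Contributions (O − E)²/E:
  (45 − 32.056)²/32.056 = 5.2267
  (30 − 42.944)²/42.944 = 3.9015
  (8 − 20.944)²/20.944 = 7.9998
  (41 − 28.056)²/28.056 = 5.9719
χ² = 5.2267 + 3.9015 + 7.9998 + 5.9719 = 23.10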